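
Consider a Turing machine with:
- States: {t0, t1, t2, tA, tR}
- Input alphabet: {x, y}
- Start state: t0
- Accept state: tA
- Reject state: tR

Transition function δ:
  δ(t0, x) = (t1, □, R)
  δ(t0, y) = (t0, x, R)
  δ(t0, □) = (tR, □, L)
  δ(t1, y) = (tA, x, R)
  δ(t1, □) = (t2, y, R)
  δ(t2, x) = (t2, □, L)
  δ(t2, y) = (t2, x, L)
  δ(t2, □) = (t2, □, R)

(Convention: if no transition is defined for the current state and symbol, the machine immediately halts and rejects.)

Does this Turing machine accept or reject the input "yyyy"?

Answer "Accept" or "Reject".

Execution trace:
Initial: [t0]yyyy
Step 1: δ(t0, y) = (t0, x, R) → x[t0]yyy
Step 2: δ(t0, y) = (t0, x, R) → xx[t0]yy
Step 3: δ(t0, y) = (t0, x, R) → xxx[t0]y
Step 4: δ(t0, y) = (t0, x, R) → xxxx[t0]□
Step 5: δ(t0, □) = (tR, □, L) → xxx[tR]x□

The machine reaches the reject state tR and halts.

Answer: Reject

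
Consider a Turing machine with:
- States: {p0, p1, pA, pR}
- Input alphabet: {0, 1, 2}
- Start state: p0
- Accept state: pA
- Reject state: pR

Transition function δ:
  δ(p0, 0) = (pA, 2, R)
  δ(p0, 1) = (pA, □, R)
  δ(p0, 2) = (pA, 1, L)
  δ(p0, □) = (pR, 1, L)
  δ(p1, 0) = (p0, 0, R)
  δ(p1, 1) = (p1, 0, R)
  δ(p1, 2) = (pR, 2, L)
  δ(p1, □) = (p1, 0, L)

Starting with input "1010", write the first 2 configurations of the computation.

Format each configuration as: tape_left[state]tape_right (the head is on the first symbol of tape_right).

Transitions applied:
Step 1: δ(p0, 1) = (pA, □, R)

The first 2 configurations are:
[p0]1010 ⊢ □[pA]010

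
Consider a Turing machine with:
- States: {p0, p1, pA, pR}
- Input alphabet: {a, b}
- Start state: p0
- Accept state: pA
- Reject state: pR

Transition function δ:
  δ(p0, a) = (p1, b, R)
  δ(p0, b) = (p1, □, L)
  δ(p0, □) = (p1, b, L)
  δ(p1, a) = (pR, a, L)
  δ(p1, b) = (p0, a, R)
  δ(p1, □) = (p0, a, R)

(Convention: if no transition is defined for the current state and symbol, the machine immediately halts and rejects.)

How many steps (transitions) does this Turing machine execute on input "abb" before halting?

Execution trace:
Initial: [p0]abb
Step 1: δ(p0, a) = (p1, b, R) → b[p1]bb
Step 2: δ(p1, b) = (p0, a, R) → ba[p0]b
Step 3: δ(p0, b) = (p1, □, L) → b[p1]a□
Step 4: δ(p1, a) = (pR, a, L) → [pR]ba□

The machine reaches the reject state pR and halts.

The machine executed 4 steps before halting.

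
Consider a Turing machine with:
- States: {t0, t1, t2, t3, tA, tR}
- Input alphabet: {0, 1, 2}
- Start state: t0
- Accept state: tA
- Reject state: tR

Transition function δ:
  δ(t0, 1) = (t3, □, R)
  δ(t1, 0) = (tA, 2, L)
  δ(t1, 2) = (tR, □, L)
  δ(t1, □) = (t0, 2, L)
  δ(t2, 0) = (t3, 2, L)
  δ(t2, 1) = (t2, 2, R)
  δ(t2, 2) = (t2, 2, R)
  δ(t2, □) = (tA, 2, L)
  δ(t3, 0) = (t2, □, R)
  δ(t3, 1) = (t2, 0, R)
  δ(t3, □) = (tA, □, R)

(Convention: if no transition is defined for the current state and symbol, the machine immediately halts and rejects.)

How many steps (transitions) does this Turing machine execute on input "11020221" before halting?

Execution trace:
Initial: [t0]11020221
Step 1: δ(t0, 1) = (t3, □, R) → □[t3]1020221
Step 2: δ(t3, 1) = (t2, 0, R) → □0[t2]020221
Step 3: δ(t2, 0) = (t3, 2, L) → □[t3]0220221
Step 4: δ(t3, 0) = (t2, □, R) → □□[t2]220221
Step 5: δ(t2, 2) = (t2, 2, R) → □□2[t2]20221
Step 6: δ(t2, 2) = (t2, 2, R) → □□22[t2]0221
Step 7: δ(t2, 0) = (t3, 2, L) → □□2[t3]22221

No transition is defined for δ(t3, 2). By convention the machine halts and rejects.

The machine executed 7 steps before halting.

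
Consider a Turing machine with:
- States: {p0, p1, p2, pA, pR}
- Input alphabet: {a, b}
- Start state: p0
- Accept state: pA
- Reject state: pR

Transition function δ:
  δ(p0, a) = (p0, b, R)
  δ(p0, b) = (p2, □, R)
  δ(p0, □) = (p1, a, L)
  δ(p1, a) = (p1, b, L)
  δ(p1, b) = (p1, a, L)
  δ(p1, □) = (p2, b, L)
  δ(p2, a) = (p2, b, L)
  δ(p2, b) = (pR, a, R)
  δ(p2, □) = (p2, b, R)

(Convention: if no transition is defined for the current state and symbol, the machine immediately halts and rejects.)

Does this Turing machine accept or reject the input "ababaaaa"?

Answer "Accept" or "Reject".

Execution trace:
Initial: [p0]ababaaaa
Step 1: δ(p0, a) = (p0, b, R) → b[p0]babaaaa
Step 2: δ(p0, b) = (p2, □, R) → b□[p2]abaaaa
Step 3: δ(p2, a) = (p2, b, L) → b[p2]□bbaaaa
Step 4: δ(p2, □) = (p2, b, R) → bb[p2]bbaaaa
Step 5: δ(p2, b) = (pR, a, R) → bba[pR]baaaa

The machine reaches the reject state pR and halts.

Answer: Reject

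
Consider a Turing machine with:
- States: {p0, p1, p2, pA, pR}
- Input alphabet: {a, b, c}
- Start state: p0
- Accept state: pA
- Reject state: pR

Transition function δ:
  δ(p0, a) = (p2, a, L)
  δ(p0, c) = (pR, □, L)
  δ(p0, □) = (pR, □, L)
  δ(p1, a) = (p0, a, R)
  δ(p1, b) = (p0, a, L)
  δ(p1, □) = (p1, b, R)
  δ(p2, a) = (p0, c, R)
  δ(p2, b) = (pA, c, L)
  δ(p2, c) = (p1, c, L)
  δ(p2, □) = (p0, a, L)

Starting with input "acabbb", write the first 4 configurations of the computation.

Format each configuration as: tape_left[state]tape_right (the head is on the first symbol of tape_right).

Transitions applied:
Step 1: δ(p0, a) = (p2, a, L)
Step 2: δ(p2, □) = (p0, a, L)
Step 3: δ(p0, □) = (pR, □, L)

The first 4 configurations are:
[p0]acabbb ⊢ [p2]□acabbb ⊢ [p0]□aacabbb ⊢ [pR]□□aacabbb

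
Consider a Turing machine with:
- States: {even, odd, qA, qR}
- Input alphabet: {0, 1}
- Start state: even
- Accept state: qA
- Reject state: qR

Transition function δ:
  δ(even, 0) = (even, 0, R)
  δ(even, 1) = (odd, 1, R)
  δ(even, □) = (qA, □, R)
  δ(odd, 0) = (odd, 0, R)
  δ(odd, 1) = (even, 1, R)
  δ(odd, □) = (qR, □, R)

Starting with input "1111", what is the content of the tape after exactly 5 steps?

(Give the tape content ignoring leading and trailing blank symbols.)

Execution trace:
Initial: [even]1111
Step 1: δ(even, 1) = (odd, 1, R) → 1[odd]111
Step 2: δ(odd, 1) = (even, 1, R) → 11[even]11
Step 3: δ(even, 1) = (odd, 1, R) → 111[odd]1
Step 4: δ(odd, 1) = (even, 1, R) → 1111[even]□
Step 5: δ(even, □) = (qA, □, R) → 1111□[qA]□

The machine reaches the accept state qA and halts.

After 5 steps, the tape (ignoring leading/trailing blanks) is: 1111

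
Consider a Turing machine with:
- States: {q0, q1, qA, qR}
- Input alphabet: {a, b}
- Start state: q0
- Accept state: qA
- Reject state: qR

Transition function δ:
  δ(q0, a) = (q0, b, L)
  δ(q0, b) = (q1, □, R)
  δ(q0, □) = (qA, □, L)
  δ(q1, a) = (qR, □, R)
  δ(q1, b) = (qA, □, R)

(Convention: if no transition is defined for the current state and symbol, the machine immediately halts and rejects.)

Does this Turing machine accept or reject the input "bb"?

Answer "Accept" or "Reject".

Execution trace:
Initial: [q0]bb
Step 1: δ(q0, b) = (q1, □, R) → □[q1]b
Step 2: δ(q1, b) = (qA, □, R) → □□[qA]□

The machine reaches the accept state qA and halts.

Answer: Accept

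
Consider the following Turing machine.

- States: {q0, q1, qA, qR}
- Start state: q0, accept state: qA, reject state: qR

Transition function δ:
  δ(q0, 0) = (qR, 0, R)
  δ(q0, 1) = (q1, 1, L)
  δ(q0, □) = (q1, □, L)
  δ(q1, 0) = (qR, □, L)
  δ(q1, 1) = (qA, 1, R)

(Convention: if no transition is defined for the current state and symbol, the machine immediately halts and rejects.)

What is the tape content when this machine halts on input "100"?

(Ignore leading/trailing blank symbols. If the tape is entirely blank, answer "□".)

Execution trace:
Initial: [q0]100
Step 1: δ(q0, 1) = (q1, 1, L) → [q1]□100

No transition is defined for δ(q1, □). By convention the machine halts and rejects.

Final tape (ignoring leading/trailing blanks): 100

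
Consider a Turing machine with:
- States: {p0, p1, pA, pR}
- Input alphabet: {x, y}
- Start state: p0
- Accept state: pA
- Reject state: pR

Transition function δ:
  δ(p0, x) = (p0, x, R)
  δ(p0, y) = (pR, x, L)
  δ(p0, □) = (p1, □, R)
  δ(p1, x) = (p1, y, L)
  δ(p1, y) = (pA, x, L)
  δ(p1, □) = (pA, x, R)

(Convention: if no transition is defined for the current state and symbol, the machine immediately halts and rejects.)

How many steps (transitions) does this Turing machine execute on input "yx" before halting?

Execution trace:
Initial: [p0]yx
Step 1: δ(p0, y) = (pR, x, L) → [pR]□xx

The machine reaches the reject state pR and halts.

The machine executed 1 step before halting.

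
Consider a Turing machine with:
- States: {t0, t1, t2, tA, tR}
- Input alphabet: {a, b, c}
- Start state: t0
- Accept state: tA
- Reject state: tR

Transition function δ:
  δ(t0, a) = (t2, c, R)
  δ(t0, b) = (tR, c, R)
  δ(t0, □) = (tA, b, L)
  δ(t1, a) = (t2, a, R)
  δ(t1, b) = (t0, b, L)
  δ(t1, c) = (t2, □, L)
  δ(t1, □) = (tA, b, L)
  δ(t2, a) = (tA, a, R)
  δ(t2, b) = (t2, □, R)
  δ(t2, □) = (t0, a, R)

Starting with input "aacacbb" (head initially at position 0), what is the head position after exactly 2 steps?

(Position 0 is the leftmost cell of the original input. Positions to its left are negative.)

Execution trace (head position shown):
Step 0: [t0]aacacbb  (head at position 0)
Step 1: move right → c[t2]acacbb  (head at position 1)
Step 2: move right → ca[tA]cacbb  (head at position 2)

After 2 steps, the head is at position 2.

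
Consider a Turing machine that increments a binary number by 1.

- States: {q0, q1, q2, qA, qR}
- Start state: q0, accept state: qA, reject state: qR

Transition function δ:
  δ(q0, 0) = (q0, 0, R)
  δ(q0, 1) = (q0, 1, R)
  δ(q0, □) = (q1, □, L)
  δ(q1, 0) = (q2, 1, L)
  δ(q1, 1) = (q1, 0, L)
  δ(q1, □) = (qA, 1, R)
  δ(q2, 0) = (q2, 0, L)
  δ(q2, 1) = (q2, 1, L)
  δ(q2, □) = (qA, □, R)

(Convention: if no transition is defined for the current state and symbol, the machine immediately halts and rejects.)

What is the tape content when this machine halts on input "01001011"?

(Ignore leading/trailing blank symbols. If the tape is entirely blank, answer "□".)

Execution trace:
Initial: [q0]01001011
Step 1: δ(q0, 0) = (q0, 0, R) → 0[q0]1001011
Step 2: δ(q0, 1) = (q0, 1, R) → 01[q0]001011
Step 3: δ(q0, 0) = (q0, 0, R) → 010[q0]01011
Step 4: δ(q0, 0) = (q0, 0, R) → 0100[q0]1011
Step 5: δ(q0, 1) = (q0, 1, R) → 01001[q0]011
Step 6: δ(q0, 0) = (q0, 0, R) → 010010[q0]11
Step 7: δ(q0, 1) = (q0, 1, R) → 0100101[q0]1
Step 8: δ(q0, 1) = (q0, 1, R) → 01001011[q0]□
Step 9: δ(q0, □) = (q1, □, L) → 0100101[q1]1□
Step 10: δ(q1, 1) = (q1, 0, L) → 010010[q1]10□
Step 11: δ(q1, 1) = (q1, 0, L) → 01001[q1]000□
Step 12: δ(q1, 0) = (q2, 1, L) → 0100[q2]1100□
Step 13: δ(q2, 1) = (q2, 1, L) → 010[q2]01100□
Step 14: δ(q2, 0) = (q2, 0, L) → 01[q2]001100□
Step 15: δ(q2, 0) = (q2, 0, L) → 0[q2]1001100□
Step 16: δ(q2, 1) = (q2, 1, L) → [q2]01001100□
Step 17: δ(q2, 0) = (q2, 0, L) → [q2]□01001100□
Step 18: δ(q2, □) = (qA, □, R) → □[qA]01001100□

The machine reaches the accept state qA and halts.

Final tape (ignoring leading/trailing blanks): 01001100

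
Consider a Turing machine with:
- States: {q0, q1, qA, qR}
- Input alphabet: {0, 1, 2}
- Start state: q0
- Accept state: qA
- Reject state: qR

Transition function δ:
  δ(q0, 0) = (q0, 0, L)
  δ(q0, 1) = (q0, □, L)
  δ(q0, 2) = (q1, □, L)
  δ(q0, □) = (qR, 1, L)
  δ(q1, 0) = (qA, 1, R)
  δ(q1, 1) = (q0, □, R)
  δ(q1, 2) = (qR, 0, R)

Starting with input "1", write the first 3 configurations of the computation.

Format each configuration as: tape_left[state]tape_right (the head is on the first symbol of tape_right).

Transitions applied:
Step 1: δ(q0, 1) = (q0, □, L)
Step 2: δ(q0, □) = (qR, 1, L)

The first 3 configurations are:
[q0]1 ⊢ [q0]□□ ⊢ [qR]□1□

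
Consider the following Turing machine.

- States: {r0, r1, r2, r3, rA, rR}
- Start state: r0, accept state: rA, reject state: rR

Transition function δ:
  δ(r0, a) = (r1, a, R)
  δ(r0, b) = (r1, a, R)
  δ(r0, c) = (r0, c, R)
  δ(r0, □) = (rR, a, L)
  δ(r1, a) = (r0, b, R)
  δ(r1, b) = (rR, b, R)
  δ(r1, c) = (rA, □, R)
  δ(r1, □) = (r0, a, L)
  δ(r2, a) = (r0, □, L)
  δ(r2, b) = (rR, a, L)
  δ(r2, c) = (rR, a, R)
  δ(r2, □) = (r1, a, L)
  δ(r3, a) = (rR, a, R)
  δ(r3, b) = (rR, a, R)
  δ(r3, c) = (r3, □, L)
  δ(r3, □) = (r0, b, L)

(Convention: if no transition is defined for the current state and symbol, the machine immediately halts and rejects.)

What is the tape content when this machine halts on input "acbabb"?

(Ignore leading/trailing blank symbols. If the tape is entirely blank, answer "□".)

Execution trace:
Initial: [r0]acbabb
Step 1: δ(r0, a) = (r1, a, R) → a[r1]cbabb
Step 2: δ(r1, c) = (rA, □, R) → a□[rA]babb

The machine reaches the accept state rA and halts.

Final tape (ignoring leading/trailing blanks): a□babb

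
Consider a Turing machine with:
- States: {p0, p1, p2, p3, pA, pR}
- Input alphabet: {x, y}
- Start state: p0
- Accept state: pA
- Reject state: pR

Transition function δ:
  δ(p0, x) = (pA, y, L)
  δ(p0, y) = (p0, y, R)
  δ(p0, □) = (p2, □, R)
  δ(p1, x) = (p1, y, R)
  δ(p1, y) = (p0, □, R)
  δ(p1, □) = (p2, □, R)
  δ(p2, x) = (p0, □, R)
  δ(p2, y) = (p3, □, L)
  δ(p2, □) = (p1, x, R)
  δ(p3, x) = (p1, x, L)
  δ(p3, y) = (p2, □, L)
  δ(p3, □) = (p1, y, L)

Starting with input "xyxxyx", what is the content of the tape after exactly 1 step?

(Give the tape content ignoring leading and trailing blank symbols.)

Execution trace:
Initial: [p0]xyxxyx
Step 1: δ(p0, x) = (pA, y, L) → [pA]□yyxxyx

The machine reaches the accept state pA and halts.

After 1 step, the tape (ignoring leading/trailing blanks) is: yyxxyx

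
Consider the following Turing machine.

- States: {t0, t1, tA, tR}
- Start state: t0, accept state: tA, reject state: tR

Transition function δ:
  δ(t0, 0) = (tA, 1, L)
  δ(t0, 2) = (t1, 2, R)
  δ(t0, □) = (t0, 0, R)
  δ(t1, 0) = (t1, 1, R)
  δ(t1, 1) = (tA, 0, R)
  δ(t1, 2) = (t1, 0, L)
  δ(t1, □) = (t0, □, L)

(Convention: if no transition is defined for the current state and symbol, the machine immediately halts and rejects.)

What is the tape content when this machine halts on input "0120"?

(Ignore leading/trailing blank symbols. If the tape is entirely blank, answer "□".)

Execution trace:
Initial: [t0]0120
Step 1: δ(t0, 0) = (tA, 1, L) → [tA]□1120

The machine reaches the accept state tA and halts.

Final tape (ignoring leading/trailing blanks): 1120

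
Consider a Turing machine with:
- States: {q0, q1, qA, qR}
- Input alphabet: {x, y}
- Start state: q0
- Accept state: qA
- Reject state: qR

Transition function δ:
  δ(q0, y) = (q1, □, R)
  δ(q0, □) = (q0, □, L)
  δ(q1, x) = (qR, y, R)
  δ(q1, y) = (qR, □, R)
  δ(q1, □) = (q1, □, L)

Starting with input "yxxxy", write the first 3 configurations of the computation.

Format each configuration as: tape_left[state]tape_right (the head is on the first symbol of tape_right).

Transitions applied:
Step 1: δ(q0, y) = (q1, □, R)
Step 2: δ(q1, x) = (qR, y, R)

The first 3 configurations are:
[q0]yxxxy ⊢ □[q1]xxxy ⊢ □y[qR]xxy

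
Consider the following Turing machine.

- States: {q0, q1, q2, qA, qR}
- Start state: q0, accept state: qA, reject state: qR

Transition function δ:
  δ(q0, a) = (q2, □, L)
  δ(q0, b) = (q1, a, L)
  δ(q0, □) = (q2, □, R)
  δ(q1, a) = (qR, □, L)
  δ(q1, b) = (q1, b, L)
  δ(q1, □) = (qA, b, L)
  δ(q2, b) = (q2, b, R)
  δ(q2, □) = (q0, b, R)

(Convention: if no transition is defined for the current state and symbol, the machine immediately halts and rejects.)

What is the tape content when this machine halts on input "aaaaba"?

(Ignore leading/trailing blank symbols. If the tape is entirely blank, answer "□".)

Execution trace:
Initial: [q0]aaaaba
Step 1: δ(q0, a) = (q2, □, L) → [q2]□□aaaba
Step 2: δ(q2, □) = (q0, b, R) → b[q0]□aaaba
Step 3: δ(q0, □) = (q2, □, R) → b□[q2]aaaba

No transition is defined for δ(q2, a). By convention the machine halts and rejects.

Final tape (ignoring leading/trailing blanks): b□aaaba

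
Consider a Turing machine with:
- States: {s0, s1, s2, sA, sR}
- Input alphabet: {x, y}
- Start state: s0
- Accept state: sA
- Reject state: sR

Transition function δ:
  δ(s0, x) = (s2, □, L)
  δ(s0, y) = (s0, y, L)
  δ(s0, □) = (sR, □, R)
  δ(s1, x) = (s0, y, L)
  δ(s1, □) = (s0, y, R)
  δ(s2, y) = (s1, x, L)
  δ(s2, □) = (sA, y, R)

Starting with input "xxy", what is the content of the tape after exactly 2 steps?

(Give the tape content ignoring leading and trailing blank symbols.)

Execution trace:
Initial: [s0]xxy
Step 1: δ(s0, x) = (s2, □, L) → [s2]□□xy
Step 2: δ(s2, □) = (sA, y, R) → y[sA]□xy

The machine reaches the accept state sA and halts.

After 2 steps, the tape (ignoring leading/trailing blanks) is: y□xy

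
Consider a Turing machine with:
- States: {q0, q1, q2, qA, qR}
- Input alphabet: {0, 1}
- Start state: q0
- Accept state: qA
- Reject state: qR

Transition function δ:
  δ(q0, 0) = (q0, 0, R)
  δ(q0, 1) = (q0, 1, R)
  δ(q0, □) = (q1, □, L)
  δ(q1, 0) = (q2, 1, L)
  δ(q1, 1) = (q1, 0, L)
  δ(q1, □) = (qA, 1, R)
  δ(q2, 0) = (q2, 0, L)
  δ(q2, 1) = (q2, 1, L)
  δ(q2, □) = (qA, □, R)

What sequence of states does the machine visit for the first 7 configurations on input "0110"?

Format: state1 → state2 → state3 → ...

Execution trace:
Initial: [q0]0110
Step 1: δ(q0, 0) = (q0, 0, R) → 0[q0]110
Step 2: δ(q0, 1) = (q0, 1, R) → 01[q0]10
Step 3: δ(q0, 1) = (q0, 1, R) → 011[q0]0
Step 4: δ(q0, 0) = (q0, 0, R) → 0110[q0]□
Step 5: δ(q0, □) = (q1, □, L) → 011[q1]0□
Step 6: δ(q1, 0) = (q2, 1, L) → 01[q2]11□

State sequence: q0 → q0 → q0 → q0 → q0 → q1 → q2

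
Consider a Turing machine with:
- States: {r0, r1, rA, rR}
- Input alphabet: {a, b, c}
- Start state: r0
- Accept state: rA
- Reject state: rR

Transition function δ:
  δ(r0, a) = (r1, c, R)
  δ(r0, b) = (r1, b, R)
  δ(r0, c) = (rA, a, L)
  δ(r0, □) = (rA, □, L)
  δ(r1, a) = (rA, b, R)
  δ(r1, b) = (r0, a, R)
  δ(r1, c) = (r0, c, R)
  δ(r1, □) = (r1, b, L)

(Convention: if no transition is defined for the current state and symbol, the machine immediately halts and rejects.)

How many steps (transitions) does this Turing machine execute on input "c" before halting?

Execution trace:
Initial: [r0]c
Step 1: δ(r0, c) = (rA, a, L) → [rA]□a

The machine reaches the accept state rA and halts.

The machine executed 1 step before halting.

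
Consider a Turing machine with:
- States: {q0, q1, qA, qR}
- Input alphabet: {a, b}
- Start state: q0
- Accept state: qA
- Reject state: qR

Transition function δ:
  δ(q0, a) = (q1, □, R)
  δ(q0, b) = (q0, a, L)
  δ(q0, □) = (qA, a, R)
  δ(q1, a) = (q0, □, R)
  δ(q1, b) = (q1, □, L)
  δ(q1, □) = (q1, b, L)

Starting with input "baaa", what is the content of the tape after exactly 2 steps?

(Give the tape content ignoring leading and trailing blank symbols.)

Execution trace:
Initial: [q0]baaa
Step 1: δ(q0, b) = (q0, a, L) → [q0]□aaaa
Step 2: δ(q0, □) = (qA, a, R) → a[qA]aaaa

The machine reaches the accept state qA and halts.

After 2 steps, the tape (ignoring leading/trailing blanks) is: aaaaa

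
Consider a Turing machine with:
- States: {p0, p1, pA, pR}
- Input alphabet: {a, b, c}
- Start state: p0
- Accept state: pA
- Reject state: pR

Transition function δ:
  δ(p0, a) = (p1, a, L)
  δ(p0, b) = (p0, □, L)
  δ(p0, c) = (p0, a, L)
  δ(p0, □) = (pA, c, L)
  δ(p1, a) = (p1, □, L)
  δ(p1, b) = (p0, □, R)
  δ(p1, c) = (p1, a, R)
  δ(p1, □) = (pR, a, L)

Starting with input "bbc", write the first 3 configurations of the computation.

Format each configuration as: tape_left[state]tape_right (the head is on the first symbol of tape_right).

Transitions applied:
Step 1: δ(p0, b) = (p0, □, L)
Step 2: δ(p0, □) = (pA, c, L)

The first 3 configurations are:
[p0]bbc ⊢ [p0]□□bc ⊢ [pA]□c□bc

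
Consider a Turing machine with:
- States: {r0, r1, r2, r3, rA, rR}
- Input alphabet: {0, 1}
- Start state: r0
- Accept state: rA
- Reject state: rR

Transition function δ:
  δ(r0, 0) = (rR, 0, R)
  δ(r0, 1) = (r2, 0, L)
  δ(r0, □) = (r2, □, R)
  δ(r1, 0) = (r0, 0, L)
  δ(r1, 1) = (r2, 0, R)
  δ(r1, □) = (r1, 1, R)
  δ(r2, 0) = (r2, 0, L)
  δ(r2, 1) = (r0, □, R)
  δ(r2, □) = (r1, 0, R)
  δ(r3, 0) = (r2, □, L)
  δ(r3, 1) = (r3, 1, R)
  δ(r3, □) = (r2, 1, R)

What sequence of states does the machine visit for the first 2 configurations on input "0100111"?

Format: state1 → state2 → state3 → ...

Execution trace:
Initial: [r0]0100111
Step 1: δ(r0, 0) = (rR, 0, R) → 0[rR]100111

The machine reaches the reject state rR and halts.

State sequence: r0 → rR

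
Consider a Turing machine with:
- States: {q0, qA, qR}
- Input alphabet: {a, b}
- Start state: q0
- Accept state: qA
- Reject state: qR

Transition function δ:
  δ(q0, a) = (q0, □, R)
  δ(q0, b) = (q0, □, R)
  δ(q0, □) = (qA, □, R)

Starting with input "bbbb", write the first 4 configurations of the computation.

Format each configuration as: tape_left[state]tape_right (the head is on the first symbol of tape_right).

Transitions applied:
Step 1: δ(q0, b) = (q0, □, R)
Step 2: δ(q0, b) = (q0, □, R)
Step 3: δ(q0, b) = (q0, □, R)

The first 4 configurations are:
[q0]bbbb ⊢ □[q0]bbb ⊢ □□[q0]bb ⊢ □□□[q0]b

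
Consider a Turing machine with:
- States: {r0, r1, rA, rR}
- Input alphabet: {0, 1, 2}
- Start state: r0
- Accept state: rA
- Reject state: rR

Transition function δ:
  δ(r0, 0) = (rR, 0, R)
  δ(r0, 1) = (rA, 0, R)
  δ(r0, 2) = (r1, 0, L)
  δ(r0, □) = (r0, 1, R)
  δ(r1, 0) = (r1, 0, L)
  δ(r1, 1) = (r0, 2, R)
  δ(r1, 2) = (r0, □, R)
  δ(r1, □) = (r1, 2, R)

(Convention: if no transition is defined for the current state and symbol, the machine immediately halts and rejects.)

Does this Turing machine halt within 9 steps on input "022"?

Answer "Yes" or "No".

Execution trace:
Initial: [r0]022
Step 1: δ(r0, 0) = (rR, 0, R) → 0[rR]22

The machine reaches the reject state rR and halts.
The machine halted after 1 step (within the 9-step bound).

Answer: Yes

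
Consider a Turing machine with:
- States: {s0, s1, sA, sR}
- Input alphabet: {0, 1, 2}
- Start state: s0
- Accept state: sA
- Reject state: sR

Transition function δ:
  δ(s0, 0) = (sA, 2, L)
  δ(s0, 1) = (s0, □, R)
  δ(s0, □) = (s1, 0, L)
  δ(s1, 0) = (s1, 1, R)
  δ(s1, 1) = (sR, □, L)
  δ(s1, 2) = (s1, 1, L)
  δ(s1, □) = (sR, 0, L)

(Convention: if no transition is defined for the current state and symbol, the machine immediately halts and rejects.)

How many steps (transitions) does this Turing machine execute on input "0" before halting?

Execution trace:
Initial: [s0]0
Step 1: δ(s0, 0) = (sA, 2, L) → [sA]□2

The machine reaches the accept state sA and halts.

The machine executed 1 step before halting.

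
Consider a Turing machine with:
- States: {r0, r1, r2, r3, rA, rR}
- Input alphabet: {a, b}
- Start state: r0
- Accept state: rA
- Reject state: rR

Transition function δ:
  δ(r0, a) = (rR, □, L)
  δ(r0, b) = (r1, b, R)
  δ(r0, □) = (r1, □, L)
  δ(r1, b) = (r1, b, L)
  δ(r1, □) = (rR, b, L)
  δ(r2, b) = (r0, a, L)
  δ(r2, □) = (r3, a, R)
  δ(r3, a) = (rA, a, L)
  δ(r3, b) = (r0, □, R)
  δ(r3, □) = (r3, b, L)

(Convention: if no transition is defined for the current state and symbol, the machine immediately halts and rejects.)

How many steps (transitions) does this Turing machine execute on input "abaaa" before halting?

Execution trace:
Initial: [r0]abaaa
Step 1: δ(r0, a) = (rR, □, L) → [rR]□□baaa

The machine reaches the reject state rR and halts.

The machine executed 1 step before halting.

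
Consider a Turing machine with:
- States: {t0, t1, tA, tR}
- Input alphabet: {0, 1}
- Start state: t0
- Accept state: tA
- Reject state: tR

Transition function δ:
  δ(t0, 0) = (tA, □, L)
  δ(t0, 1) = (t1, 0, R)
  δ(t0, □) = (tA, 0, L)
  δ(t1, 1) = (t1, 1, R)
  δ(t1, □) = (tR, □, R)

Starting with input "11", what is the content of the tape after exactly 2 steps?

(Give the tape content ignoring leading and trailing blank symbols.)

Execution trace:
Initial: [t0]11
Step 1: δ(t0, 1) = (t1, 0, R) → 0[t1]1
Step 2: δ(t1, 1) = (t1, 1, R) → 01[t1]□

After 2 steps, the tape (ignoring leading/trailing blanks) is: 01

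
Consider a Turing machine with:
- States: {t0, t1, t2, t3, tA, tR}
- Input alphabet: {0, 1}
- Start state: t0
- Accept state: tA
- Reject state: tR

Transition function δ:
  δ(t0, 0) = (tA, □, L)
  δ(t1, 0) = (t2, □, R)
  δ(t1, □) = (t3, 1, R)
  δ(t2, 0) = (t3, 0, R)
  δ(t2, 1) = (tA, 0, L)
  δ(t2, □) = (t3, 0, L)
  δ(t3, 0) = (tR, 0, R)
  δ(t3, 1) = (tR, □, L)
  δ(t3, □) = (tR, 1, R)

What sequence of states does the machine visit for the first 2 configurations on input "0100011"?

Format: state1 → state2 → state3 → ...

Execution trace:
Initial: [t0]0100011
Step 1: δ(t0, 0) = (tA, □, L) → [tA]□□100011

The machine reaches the accept state tA and halts.

State sequence: t0 → tA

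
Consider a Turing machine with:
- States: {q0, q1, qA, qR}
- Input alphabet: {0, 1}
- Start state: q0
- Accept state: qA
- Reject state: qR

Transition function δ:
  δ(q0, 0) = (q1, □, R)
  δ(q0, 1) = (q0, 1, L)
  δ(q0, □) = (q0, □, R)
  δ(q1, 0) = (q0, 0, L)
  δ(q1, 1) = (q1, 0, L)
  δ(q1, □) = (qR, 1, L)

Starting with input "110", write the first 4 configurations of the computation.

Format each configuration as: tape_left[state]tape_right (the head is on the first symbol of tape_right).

Transitions applied:
Step 1: δ(q0, 1) = (q0, 1, L)
Step 2: δ(q0, □) = (q0, □, R)
Step 3: δ(q0, 1) = (q0, 1, L)

The first 4 configurations are:
[q0]110 ⊢ [q0]□110 ⊢ □[q0]110 ⊢ [q0]□110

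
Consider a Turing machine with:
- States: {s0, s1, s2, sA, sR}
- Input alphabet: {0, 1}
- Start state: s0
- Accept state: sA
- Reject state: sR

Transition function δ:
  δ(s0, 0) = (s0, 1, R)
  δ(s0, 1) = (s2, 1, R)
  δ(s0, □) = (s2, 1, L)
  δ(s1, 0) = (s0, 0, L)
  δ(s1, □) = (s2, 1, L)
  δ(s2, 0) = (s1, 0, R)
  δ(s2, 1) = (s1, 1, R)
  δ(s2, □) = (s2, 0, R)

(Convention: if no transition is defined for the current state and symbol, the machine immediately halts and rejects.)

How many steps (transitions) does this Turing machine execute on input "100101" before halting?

Execution trace:
Initial: [s0]100101
Step 1: δ(s0, 1) = (s2, 1, R) → 1[s2]00101
Step 2: δ(s2, 0) = (s1, 0, R) → 10[s1]0101
Step 3: δ(s1, 0) = (s0, 0, L) → 1[s0]00101
Step 4: δ(s0, 0) = (s0, 1, R) → 11[s0]0101
Step 5: δ(s0, 0) = (s0, 1, R) → 111[s0]101
Step 6: δ(s0, 1) = (s2, 1, R) → 1111[s2]01
Step 7: δ(s2, 0) = (s1, 0, R) → 11110[s1]1

No transition is defined for δ(s1, 1). By convention the machine halts and rejects.

The machine executed 7 steps before halting.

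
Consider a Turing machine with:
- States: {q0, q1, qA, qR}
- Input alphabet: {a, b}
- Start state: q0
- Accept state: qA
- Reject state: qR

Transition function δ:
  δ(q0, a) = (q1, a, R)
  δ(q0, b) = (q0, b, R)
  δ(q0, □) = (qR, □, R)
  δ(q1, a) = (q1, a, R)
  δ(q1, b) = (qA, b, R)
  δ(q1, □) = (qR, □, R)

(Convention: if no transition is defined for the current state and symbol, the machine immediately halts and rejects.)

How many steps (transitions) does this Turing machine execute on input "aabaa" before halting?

Execution trace:
Initial: [q0]aabaa
Step 1: δ(q0, a) = (q1, a, R) → a[q1]abaa
Step 2: δ(q1, a) = (q1, a, R) → aa[q1]baa
Step 3: δ(q1, b) = (qA, b, R) → aab[qA]aa

The machine reaches the accept state qA and halts.

The machine executed 3 steps before halting.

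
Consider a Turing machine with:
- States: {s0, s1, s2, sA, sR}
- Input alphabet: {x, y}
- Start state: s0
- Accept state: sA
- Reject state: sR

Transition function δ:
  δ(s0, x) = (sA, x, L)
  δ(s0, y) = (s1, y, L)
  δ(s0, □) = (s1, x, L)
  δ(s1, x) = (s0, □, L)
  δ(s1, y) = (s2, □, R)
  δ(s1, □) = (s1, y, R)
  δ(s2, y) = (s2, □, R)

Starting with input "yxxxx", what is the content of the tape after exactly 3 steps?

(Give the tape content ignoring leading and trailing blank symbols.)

Execution trace:
Initial: [s0]yxxxx
Step 1: δ(s0, y) = (s1, y, L) → [s1]□yxxxx
Step 2: δ(s1, □) = (s1, y, R) → y[s1]yxxxx
Step 3: δ(s1, y) = (s2, □, R) → y□[s2]xxxx

No transition is defined for δ(s2, x). By convention the machine halts and rejects.

After 3 steps, the tape (ignoring leading/trailing blanks) is: y□xxxx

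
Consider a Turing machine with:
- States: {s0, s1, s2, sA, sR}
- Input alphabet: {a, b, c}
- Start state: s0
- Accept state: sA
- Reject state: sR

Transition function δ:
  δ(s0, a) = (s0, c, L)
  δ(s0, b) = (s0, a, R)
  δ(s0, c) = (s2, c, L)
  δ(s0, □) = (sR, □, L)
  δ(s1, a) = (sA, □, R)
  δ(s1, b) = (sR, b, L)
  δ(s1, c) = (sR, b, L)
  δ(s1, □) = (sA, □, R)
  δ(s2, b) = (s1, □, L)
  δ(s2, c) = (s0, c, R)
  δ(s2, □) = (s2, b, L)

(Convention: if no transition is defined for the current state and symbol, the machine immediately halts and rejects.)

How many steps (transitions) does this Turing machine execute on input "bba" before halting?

Execution trace:
Initial: [s0]bba
Step 1: δ(s0, b) = (s0, a, R) → a[s0]ba
Step 2: δ(s0, b) = (s0, a, R) → aa[s0]a
Step 3: δ(s0, a) = (s0, c, L) → a[s0]ac
Step 4: δ(s0, a) = (s0, c, L) → [s0]acc
Step 5: δ(s0, a) = (s0, c, L) → [s0]□ccc
Step 6: δ(s0, □) = (sR, □, L) → [sR]□□ccc

The machine reaches the reject state sR and halts.

The machine executed 6 steps before halting.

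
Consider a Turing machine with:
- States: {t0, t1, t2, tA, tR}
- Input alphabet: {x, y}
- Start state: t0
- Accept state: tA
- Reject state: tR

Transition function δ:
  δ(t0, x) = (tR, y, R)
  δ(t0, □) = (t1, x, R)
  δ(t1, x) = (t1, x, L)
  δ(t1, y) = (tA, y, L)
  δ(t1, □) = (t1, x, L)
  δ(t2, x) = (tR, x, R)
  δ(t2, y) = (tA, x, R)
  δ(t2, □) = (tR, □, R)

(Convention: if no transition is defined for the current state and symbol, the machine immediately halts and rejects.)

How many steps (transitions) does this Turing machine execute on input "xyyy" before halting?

Execution trace:
Initial: [t0]xyyy
Step 1: δ(t0, x) = (tR, y, R) → y[tR]yyy

The machine reaches the reject state tR and halts.

The machine executed 1 step before halting.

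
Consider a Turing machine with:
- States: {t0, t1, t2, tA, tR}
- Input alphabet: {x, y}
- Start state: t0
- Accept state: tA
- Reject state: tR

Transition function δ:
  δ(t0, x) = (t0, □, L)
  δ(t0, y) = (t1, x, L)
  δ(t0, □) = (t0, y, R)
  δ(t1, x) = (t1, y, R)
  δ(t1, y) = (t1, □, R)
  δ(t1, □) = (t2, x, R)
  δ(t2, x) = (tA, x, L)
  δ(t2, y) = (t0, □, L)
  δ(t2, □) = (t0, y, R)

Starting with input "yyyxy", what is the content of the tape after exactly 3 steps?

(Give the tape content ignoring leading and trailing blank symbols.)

Execution trace:
Initial: [t0]yyyxy
Step 1: δ(t0, y) = (t1, x, L) → [t1]□xyyxy
Step 2: δ(t1, □) = (t2, x, R) → x[t2]xyyxy
Step 3: δ(t2, x) = (tA, x, L) → [tA]xxyyxy

The machine reaches the accept state tA and halts.

After 3 steps, the tape (ignoring leading/trailing blanks) is: xxyyxy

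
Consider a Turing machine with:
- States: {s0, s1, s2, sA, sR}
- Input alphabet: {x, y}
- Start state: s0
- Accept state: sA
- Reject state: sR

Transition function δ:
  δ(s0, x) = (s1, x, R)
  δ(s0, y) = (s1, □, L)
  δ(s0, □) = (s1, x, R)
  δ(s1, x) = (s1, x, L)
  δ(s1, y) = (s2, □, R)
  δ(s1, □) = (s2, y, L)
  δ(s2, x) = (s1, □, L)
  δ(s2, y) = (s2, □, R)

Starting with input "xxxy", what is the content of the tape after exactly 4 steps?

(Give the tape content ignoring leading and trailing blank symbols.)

Execution trace:
Initial: [s0]xxxy
Step 1: δ(s0, x) = (s1, x, R) → x[s1]xxy
Step 2: δ(s1, x) = (s1, x, L) → [s1]xxxy
Step 3: δ(s1, x) = (s1, x, L) → [s1]□xxxy
Step 4: δ(s1, □) = (s2, y, L) → [s2]□yxxxy

No transition is defined for δ(s2, □). By convention the machine halts and rejects.

After 4 steps, the tape (ignoring leading/trailing blanks) is: yxxxy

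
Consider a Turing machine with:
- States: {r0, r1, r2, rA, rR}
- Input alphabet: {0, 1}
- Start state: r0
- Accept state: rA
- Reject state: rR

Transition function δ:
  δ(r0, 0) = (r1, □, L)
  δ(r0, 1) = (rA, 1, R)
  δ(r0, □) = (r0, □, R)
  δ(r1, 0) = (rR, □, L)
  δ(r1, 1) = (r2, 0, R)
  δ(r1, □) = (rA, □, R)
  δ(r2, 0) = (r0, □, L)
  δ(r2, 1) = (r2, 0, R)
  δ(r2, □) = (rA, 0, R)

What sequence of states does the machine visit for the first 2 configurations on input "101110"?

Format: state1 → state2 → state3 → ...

Execution trace:
Initial: [r0]101110
Step 1: δ(r0, 1) = (rA, 1, R) → 1[rA]01110

The machine reaches the accept state rA and halts.

State sequence: r0 → rA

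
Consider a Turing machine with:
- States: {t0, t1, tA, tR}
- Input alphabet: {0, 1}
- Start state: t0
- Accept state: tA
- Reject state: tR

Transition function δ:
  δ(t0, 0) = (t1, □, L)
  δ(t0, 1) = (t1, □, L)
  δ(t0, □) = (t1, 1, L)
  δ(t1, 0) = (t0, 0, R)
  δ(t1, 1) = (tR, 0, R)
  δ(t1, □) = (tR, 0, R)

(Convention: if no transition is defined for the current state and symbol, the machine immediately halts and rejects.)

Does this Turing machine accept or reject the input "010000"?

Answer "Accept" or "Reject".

Execution trace:
Initial: [t0]010000
Step 1: δ(t0, 0) = (t1, □, L) → [t1]□□10000
Step 2: δ(t1, □) = (tR, 0, R) → 0[tR]□10000

The machine reaches the reject state tR and halts.

Answer: Reject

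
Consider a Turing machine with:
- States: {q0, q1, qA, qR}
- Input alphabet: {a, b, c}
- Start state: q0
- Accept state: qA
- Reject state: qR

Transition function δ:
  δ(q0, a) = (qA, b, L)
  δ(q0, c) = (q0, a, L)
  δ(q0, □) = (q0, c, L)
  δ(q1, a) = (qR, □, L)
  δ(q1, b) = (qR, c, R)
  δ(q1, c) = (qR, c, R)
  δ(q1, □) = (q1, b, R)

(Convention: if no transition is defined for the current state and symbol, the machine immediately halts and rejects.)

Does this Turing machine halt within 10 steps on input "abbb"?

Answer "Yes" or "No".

Execution trace:
Initial: [q0]abbb
Step 1: δ(q0, a) = (qA, b, L) → [qA]□bbbb

The machine reaches the accept state qA and halts.
The machine halted after 1 step (within the 10-step bound).

Answer: Yes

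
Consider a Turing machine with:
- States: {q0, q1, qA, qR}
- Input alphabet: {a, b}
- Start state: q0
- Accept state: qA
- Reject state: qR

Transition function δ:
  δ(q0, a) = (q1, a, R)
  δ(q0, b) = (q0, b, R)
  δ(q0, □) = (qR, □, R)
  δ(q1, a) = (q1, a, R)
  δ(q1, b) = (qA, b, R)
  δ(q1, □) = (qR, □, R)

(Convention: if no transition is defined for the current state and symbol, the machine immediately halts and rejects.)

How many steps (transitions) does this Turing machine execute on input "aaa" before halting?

Execution trace:
Initial: [q0]aaa
Step 1: δ(q0, a) = (q1, a, R) → a[q1]aa
Step 2: δ(q1, a) = (q1, a, R) → aa[q1]a
Step 3: δ(q1, a) = (q1, a, R) → aaa[q1]□
Step 4: δ(q1, □) = (qR, □, R) → aaa□[qR]□

The machine reaches the reject state qR and halts.

The machine executed 4 steps before halting.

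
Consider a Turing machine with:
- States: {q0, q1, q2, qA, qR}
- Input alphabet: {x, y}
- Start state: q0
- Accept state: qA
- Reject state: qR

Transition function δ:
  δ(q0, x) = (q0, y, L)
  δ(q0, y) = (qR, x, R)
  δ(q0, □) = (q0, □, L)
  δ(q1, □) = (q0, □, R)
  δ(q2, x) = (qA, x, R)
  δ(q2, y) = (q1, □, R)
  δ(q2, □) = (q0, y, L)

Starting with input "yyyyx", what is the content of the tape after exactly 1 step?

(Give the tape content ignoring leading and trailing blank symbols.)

Execution trace:
Initial: [q0]yyyyx
Step 1: δ(q0, y) = (qR, x, R) → x[qR]yyyx

The machine reaches the reject state qR and halts.

After 1 step, the tape (ignoring leading/trailing blanks) is: xyyyx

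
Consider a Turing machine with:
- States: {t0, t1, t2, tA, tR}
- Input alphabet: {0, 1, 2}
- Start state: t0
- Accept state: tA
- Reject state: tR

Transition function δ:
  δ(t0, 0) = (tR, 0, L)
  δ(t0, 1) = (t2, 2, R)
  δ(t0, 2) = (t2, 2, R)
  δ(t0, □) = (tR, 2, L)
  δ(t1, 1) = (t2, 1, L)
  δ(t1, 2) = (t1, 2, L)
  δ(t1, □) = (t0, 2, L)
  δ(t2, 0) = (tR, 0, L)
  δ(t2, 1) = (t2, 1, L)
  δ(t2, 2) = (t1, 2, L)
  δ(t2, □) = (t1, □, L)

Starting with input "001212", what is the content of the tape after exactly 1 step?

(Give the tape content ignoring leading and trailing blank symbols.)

Execution trace:
Initial: [t0]001212
Step 1: δ(t0, 0) = (tR, 0, L) → [tR]□001212

The machine reaches the reject state tR and halts.

After 1 step, the tape (ignoring leading/trailing blanks) is: 001212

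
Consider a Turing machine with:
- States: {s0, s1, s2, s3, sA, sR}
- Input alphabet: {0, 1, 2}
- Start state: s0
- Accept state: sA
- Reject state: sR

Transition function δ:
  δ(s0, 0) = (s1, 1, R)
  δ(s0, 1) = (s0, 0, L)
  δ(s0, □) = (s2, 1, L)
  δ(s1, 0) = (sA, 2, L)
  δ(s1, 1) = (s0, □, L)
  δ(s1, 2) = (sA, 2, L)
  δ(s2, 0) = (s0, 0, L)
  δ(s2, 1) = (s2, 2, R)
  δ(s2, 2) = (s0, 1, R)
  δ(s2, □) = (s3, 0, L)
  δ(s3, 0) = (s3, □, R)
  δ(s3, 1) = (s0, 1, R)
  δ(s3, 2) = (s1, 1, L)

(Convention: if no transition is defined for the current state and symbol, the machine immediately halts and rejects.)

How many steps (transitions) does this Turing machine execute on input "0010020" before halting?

Execution trace:
Initial: [s0]0010020
Step 1: δ(s0, 0) = (s1, 1, R) → 1[s1]010020
Step 2: δ(s1, 0) = (sA, 2, L) → [sA]1210020

The machine reaches the accept state sA and halts.

The machine executed 2 steps before halting.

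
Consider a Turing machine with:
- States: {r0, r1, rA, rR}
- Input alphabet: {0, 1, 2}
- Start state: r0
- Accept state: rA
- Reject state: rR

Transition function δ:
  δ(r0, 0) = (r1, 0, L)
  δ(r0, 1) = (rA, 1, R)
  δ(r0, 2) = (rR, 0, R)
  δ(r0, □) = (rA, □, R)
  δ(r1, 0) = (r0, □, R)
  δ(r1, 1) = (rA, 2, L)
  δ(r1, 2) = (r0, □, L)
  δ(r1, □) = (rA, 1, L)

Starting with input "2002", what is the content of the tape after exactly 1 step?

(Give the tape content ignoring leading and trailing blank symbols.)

Execution trace:
Initial: [r0]2002
Step 1: δ(r0, 2) = (rR, 0, R) → 0[rR]002

The machine reaches the reject state rR and halts.

After 1 step, the tape (ignoring leading/trailing blanks) is: 0002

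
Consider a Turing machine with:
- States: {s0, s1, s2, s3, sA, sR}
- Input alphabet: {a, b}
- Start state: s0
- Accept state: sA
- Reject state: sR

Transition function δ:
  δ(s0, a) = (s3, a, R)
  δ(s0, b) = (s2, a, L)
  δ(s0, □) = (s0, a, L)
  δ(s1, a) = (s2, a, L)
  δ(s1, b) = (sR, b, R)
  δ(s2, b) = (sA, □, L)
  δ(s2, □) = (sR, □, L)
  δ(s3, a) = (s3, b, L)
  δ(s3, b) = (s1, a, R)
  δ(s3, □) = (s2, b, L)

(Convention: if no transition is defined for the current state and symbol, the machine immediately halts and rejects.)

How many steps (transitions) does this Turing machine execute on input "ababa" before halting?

Execution trace:
Initial: [s0]ababa
Step 1: δ(s0, a) = (s3, a, R) → a[s3]baba
Step 2: δ(s3, b) = (s1, a, R) → aa[s1]aba
Step 3: δ(s1, a) = (s2, a, L) → a[s2]aaba

No transition is defined for δ(s2, a). By convention the machine halts and rejects.

The machine executed 3 steps before halting.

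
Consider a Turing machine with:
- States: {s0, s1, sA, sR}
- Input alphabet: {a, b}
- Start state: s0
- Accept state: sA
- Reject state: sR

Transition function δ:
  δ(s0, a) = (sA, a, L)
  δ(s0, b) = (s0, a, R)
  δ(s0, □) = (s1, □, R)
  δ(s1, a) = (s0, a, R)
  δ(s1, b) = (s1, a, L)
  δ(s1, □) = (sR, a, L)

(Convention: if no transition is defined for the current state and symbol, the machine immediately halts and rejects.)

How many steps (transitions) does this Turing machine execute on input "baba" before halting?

Execution trace:
Initial: [s0]baba
Step 1: δ(s0, b) = (s0, a, R) → a[s0]aba
Step 2: δ(s0, a) = (sA, a, L) → [sA]aaba

The machine reaches the accept state sA and halts.

The machine executed 2 steps before halting.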